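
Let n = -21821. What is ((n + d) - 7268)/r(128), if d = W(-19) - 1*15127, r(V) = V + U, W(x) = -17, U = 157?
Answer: -44233/285 ≈ -155.20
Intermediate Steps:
r(V) = 157 + V (r(V) = V + 157 = 157 + V)
d = -15144 (d = -17 - 1*15127 = -17 - 15127 = -15144)
((n + d) - 7268)/r(128) = ((-21821 - 15144) - 7268)/(157 + 128) = (-36965 - 7268)/285 = -44233*1/285 = -44233/285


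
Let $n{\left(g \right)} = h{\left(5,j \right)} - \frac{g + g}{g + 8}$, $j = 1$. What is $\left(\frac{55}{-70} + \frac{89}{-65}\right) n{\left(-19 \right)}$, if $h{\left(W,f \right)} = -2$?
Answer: $\frac{11766}{1001} \approx 11.754$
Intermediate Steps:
$n{\left(g \right)} = -2 - \frac{2 g}{8 + g}$ ($n{\left(g \right)} = -2 - \frac{g + g}{g + 8} = -2 - \frac{2 g}{8 + g}$)
$\left(\frac{55}{-70} + \frac{89}{-65}\right) n{\left(-19 \right)} = \left(\frac{55}{-70} + \frac{89}{-65}\right) \frac{4 \left(-4 - -19\right)}{8 - 19} = \left(55 \left(- \frac{1}{70}\right) + 89 \left(- \frac{1}{65}\right)\right) \frac{4 \left(-4 + 19\right)}{-11} = \left(- \frac{11}{14} - \frac{89}{65}\right) 4 \left(- \frac{1}{11}\right) 15 = \left(- \frac{1961}{910}\right) \left(- \frac{60}{11}\right) = \frac{11766}{1001}$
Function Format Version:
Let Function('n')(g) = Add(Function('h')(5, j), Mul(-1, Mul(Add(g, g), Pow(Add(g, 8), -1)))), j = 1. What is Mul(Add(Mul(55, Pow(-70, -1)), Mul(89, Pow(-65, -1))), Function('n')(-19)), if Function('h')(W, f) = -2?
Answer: Rational(11766, 1001) ≈ 11.754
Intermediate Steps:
Function('n')(g) = Add(-2, Mul(-2, g, Pow(Add(8, g), -1))) (Function('n')(g) = Add(-2, Mul(-1, Mul(Add(g, g), Pow(Add(g, 8), -1)))) = Add(-2, Mul(-1, Mul(Mul(2, g), Pow(Add(8, g), -1)))) = Add(-2, Mul(-1, Mul(2, g, Pow(Add(8, g), -1)))) = Add(-2, Mul(-2, g, Pow(Add(8, g), -1))))
Mul(Add(Mul(55, Pow(-70, -1)), Mul(89, Pow(-65, -1))), Function('n')(-19)) = Mul(Add(Mul(55, Pow(-70, -1)), Mul(89, Pow(-65, -1))), Mul(4, Pow(Add(8, -19), -1), Add(-4, Mul(-1, -19)))) = Mul(Add(Mul(55, Rational(-1, 70)), Mul(89, Rational(-1, 65))), Mul(4, Pow(-11, -1), Add(-4, 19))) = Mul(Add(Rational(-11, 14), Rational(-89, 65)), Mul(4, Rational(-1, 11), 15)) = Mul(Rational(-1961, 910), Rational(-60, 11)) = Rational(11766, 1001)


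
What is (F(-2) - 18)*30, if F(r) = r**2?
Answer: -420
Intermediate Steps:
(F(-2) - 18)*30 = ((-2)**2 - 18)*30 = (4 - 18)*30 = -14*30 = -420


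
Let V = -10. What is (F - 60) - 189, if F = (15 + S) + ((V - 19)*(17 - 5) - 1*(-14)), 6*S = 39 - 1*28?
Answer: -3397/6 ≈ -566.17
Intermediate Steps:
S = 11/6 (S = (39 - 1*28)/6 = (39 - 28)/6 = (⅙)*11 = 11/6 ≈ 1.8333)
F = -1903/6 (F = (15 + 11/6) + ((-10 - 19)*(17 - 5) - 1*(-14)) = 101/6 + (-29*12 + 14) = 101/6 + (-348 + 14) = 101/6 - 334 = -1903/6 ≈ -317.17)
(F - 60) - 189 = (-1903/6 - 60) - 189 = -2263/6 - 189 = -3397/6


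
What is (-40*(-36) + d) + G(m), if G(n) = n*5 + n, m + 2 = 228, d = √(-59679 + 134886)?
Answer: 2796 + √75207 ≈ 3070.2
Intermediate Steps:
d = √75207 ≈ 274.24
m = 226 (m = -2 + 228 = 226)
G(n) = 6*n (G(n) = 5*n + n = 6*n)
(-40*(-36) + d) + G(m) = (-40*(-36) + √75207) + 6*226 = (1440 + √75207) + 1356 = 2796 + √75207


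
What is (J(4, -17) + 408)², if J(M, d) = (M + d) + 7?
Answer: 161604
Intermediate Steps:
J(M, d) = 7 + M + d
(J(4, -17) + 408)² = ((7 + 4 - 17) + 408)² = (-6 + 408)² = 402² = 161604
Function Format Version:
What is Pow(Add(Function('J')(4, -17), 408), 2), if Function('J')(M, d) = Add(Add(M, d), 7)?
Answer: 161604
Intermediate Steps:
Function('J')(M, d) = Add(7, M, d)
Pow(Add(Function('J')(4, -17), 408), 2) = Pow(Add(Add(7, 4, -17), 408), 2) = Pow(Add(-6, 408), 2) = Pow(402, 2) = 161604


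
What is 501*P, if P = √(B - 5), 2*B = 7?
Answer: 501*I*√6/2 ≈ 613.6*I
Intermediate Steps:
B = 7/2 (B = (½)*7 = 7/2 ≈ 3.5000)
P = I*√6/2 (P = √(7/2 - 5) = √(-3/2) = I*√6/2 ≈ 1.2247*I)
501*P = 501*(I*√6/2) = 501*I*√6/2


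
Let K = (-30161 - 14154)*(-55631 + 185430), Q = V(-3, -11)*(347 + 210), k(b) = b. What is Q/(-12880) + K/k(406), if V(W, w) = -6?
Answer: -2645939586641/186760 ≈ -1.4168e+7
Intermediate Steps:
Q = -3342 (Q = -6*(347 + 210) = -6*557 = -3342)
K = -5752042685 (K = -44315*129799 = -5752042685)
Q/(-12880) + K/k(406) = -3342/(-12880) - 5752042685/406 = -3342*(-1/12880) - 5752042685*1/406 = 1671/6440 - 5752042685/406 = -2645939586641/186760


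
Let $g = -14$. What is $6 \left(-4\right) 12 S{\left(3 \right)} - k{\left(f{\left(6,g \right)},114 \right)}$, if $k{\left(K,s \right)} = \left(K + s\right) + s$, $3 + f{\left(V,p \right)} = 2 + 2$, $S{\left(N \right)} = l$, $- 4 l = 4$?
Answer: $59$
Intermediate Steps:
$l = -1$ ($l = \left(- \frac{1}{4}\right) 4 = -1$)
$S{\left(N \right)} = -1$
$f{\left(V,p \right)} = 1$ ($f{\left(V,p \right)} = -3 + \left(2 + 2\right) = -3 + 4 = 1$)
$k{\left(K,s \right)} = K + 2 s$
$6 \left(-4\right) 12 S{\left(3 \right)} - k{\left(f{\left(6,g \right)},114 \right)} = 6 \left(-4\right) 12 \left(-1\right) - \left(1 + 2 \cdot 114\right) = \left(-24\right) 12 \left(-1\right) - \left(1 + 228\right) = \left(-288\right) \left(-1\right) - 229 = 288 - 229 = 59$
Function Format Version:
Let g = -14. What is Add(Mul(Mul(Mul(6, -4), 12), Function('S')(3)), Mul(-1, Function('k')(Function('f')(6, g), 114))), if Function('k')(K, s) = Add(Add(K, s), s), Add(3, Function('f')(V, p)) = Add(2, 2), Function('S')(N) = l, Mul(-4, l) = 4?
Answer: 59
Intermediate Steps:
l = -1 (l = Mul(Rational(-1, 4), 4) = -1)
Function('S')(N) = -1
Function('f')(V, p) = 1 (Function('f')(V, p) = Add(-3, Add(2, 2)) = Add(-3, 4) = 1)
Function('k')(K, s) = Add(K, Mul(2, s))
Add(Mul(Mul(Mul(6, -4), 12), Function('S')(3)), Mul(-1, Function('k')(Function('f')(6, g), 114))) = Add(Mul(Mul(Mul(6, -4), 12), -1), Mul(-1, Add(1, Mul(2, 114)))) = Add(Mul(Mul(-24, 12), -1), Mul(-1, Add(1, 228))) = Add(Mul(-288, -1), Mul(-1, 229)) = Add(288, -229) = 59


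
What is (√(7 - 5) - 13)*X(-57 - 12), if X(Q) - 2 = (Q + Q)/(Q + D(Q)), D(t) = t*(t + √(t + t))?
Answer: -61022/2381 + 4694*√2/2381 - 2*I*√69/2381 + 13*I*√138/2381 ≈ -22.841 + 0.057162*I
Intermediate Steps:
D(t) = t*(t + √2*√t) (D(t) = t*(t + √(2*t)) = t*(t + √2*√t))
X(Q) = 2 + 2*Q/(Q + Q² + √2*Q^(3/2)) (X(Q) = 2 + (Q + Q)/(Q + (Q² + √2*Q^(3/2))) = 2 + (2*Q)/(Q + Q² + √2*Q^(3/2)) = 2 + 2*Q/(Q + Q² + √2*Q^(3/2)))
(√(7 - 5) - 13)*X(-57 - 12) = (√(7 - 5) - 13)*(2*((-57 - 12)² + 2*(-57 - 12) + √2*(-57 - 12)^(3/2))/((-57 - 12) + (-57 - 12)² + √2*(-57 - 12)^(3/2))) = (√2 - 13)*(2*((-69)² + 2*(-69) + √2*(-69)^(3/2))/(-69 + (-69)² + √2*(-69)^(3/2))) = (-13 + √2)*(2*(4761 - 138 + √2*(-69*I*√69))/(-69 + 4761 + √2*(-69*I*√69))) = (-13 + √2)*(2*(4761 - 138 - 69*I*√138)/(-69 + 4761 - 69*I*√138)) = (-13 + √2)*(2*(4623 - 69*I*√138)/(4692 - 69*I*√138)) = 2*(-13 + √2)*(4623 - 69*I*√138)/(4692 - 69*I*√138)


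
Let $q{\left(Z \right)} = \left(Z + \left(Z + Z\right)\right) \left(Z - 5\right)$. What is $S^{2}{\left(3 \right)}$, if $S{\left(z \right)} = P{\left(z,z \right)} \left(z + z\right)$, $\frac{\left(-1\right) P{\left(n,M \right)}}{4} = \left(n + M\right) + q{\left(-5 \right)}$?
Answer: $14017536$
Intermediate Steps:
$q{\left(Z \right)} = 3 Z \left(-5 + Z\right)$ ($q{\left(Z \right)} = \left(Z + 2 Z\right) \left(-5 + Z\right) = 3 Z \left(-5 + Z\right)$)
$P{\left(n,M \right)} = -600 - 4 M - 4 n$ ($P{\left(n,M \right)} = - 4 \left(\left(n + M\right) + 3 \left(-5\right) \left(-5 - 5\right)\right) = - 4 \left(\left(M + n\right) + 3 \left(-5\right) \left(-10\right)\right) = - 4 \left(\left(M + n\right) + 150\right) = - 4 \left(150 + M + n\right) = -600 - 4 M - 4 n$)
$S{\left(z \right)} = 2 z \left(-600 - 8 z\right)$ ($S{\left(z \right)} = \left(-600 - 4 z - 4 z\right) \left(z + z\right) = \left(-600 - 8 z\right) 2 z = 2 z \left(-600 - 8 z\right)$)
$S^{2}{\left(3 \right)} = \left(\left(-16\right) 3 \left(75 + 3\right)\right)^{2} = \left(\left(-16\right) 3 \cdot 78\right)^{2} = \left(-3744\right)^{2} = 14017536$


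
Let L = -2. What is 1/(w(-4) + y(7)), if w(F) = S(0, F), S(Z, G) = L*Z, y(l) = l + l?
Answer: 1/14 ≈ 0.071429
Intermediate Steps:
y(l) = 2*l
S(Z, G) = -2*Z
w(F) = 0 (w(F) = -2*0 = 0)
1/(w(-4) + y(7)) = 1/(0 + 2*7) = 1/(0 + 14) = 1/14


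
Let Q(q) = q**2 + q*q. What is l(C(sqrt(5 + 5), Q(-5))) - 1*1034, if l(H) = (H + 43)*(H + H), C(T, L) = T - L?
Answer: -314 - 114*sqrt(10) ≈ -674.50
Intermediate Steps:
Q(q) = 2*q**2 (Q(q) = q**2 + q**2 = 2*q**2)
l(H) = 2*H*(43 + H) (l(H) = (43 + H)*(2*H) = 2*H*(43 + H))
l(C(sqrt(5 + 5), Q(-5))) - 1*1034 = 2*(sqrt(5 + 5) - 2*(-5)**2)*(43 + (sqrt(5 + 5) - 2*(-5)**2)) - 1*1034 = 2*(sqrt(10) - 2*25)*(43 + (sqrt(10) - 2*25)) - 1034 = 2*(sqrt(10) - 1*50)*(43 + (sqrt(10) - 1*50)) - 1034 = 2*(sqrt(10) - 50)*(43 + (sqrt(10) - 50)) - 1034 = 2*(-50 + sqrt(10))*(43 + (-50 + sqrt(10))) - 1034 = 2*(-50 + sqrt(10))*(-7 + sqrt(10)) - 1034 = -1034 + 2*(-50 + sqrt(10))*(-7 + sqrt(10))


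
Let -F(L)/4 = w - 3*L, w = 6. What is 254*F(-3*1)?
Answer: -15240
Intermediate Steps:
F(L) = -24 + 12*L (F(L) = -4*(6 - 3*L) = -24 + 12*L)
254*F(-3*1) = 254*(-24 + 12*(-3*1)) = 254*(-24 + 12*(-3)) = 254*(-24 - 36) = 254*(-60) = -15240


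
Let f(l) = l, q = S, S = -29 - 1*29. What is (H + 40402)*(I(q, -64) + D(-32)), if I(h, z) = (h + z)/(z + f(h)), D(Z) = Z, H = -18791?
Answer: -669941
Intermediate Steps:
S = -58 (S = -29 - 29 = -58)
q = -58
I(h, z) = 1 (I(h, z) = (h + z)/(z + h) = (h + z)/(h + z) = 1)
(H + 40402)*(I(q, -64) + D(-32)) = (-18791 + 40402)*(1 - 32) = 21611*(-31) = -669941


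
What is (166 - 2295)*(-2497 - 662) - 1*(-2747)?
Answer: 6728258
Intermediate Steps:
(166 - 2295)*(-2497 - 662) - 1*(-2747) = -2129*(-3159) + 2747 = 6725511 + 2747 = 6728258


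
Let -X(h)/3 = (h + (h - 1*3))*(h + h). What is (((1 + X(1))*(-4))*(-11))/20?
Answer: 77/5 ≈ 15.400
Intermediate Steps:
X(h) = -6*h*(-3 + 2*h) (X(h) = -3*(h + (h - 1*3))*(h + h) = -3*(h + (h - 3))*2*h = -3*(h + (-3 + h))*2*h = -3*(-3 + 2*h)*2*h = -6*h*(-3 + 2*h))
(((1 + X(1))*(-4))*(-11))/20 = (((1 + 6*1*(3 - 2*1))*(-4))*(-11))/20 = (((1 + 6*1*(3 - 2))*(-4))*(-11))*(1/20) = (((1 + 6*1*1)*(-4))*(-11))*(1/20) = (((1 + 6)*(-4))*(-11))*(1/20) = ((7*(-4))*(-11))*(1/20) = -28*(-11)*(1/20) = 308*(1/20) = 77/5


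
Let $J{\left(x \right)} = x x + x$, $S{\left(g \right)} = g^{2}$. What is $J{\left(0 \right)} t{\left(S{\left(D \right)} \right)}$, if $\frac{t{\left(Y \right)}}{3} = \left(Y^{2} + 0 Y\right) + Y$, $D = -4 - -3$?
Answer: $0$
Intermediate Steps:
$D = -1$ ($D = -4 + 3 = -1$)
$t{\left(Y \right)} = 3 Y + 3 Y^{2}$ ($t{\left(Y \right)} = 3 \left(\left(Y^{2} + 0 Y\right) + Y\right) = 3 \left(\left(Y^{2} + 0\right) + Y\right) = 3 \left(Y^{2} + Y\right) = 3 \left(Y + Y^{2}\right) = 3 Y + 3 Y^{2}$)
$J{\left(x \right)} = x + x^{2}$ ($J{\left(x \right)} = x^{2} + x = x + x^{2}$)
$J{\left(0 \right)} t{\left(S{\left(D \right)} \right)} = 0 \left(1 + 0\right) 3 \left(-1\right)^{2} \left(1 + \left(-1\right)^{2}\right) = 0 \cdot 1 \cdot 3 \cdot 1 \left(1 + 1\right) = 0 \cdot 3 \cdot 1 \cdot 2 = 0 \cdot 6 = 0$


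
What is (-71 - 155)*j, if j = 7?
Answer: -1582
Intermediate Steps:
(-71 - 155)*j = (-71 - 155)*7 = -226*7 = -1582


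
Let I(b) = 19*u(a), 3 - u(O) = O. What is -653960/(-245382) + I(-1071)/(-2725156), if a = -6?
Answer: 891050528719/334352114796 ≈ 2.6650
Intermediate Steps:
u(O) = 3 - O
I(b) = 171 (I(b) = 19*(3 - 1*(-6)) = 19*(3 + 6) = 19*9 = 171)
-653960/(-245382) + I(-1071)/(-2725156) = -653960/(-245382) + 171/(-2725156) = -653960*(-1/245382) + 171*(-1/2725156) = 326980/122691 - 171/2725156 = 891050528719/334352114796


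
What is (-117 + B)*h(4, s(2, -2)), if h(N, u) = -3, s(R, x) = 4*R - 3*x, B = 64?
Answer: 159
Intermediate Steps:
s(R, x) = -3*x + 4*R
(-117 + B)*h(4, s(2, -2)) = (-117 + 64)*(-3) = -53*(-3) = 159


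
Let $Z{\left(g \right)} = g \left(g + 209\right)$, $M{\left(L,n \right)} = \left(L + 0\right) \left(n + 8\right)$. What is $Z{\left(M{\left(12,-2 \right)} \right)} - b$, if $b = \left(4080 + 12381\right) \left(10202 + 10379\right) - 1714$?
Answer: $-338761895$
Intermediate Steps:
$M{\left(L,n \right)} = L \left(8 + n\right)$
$Z{\left(g \right)} = g \left(209 + g\right)$
$b = 338782127$ ($b = 16461 \cdot 20581 - 1714 = 338783841 - 1714 = 338782127$)
$Z{\left(M{\left(12,-2 \right)} \right)} - b = 12 \left(8 - 2\right) \left(209 + 12 \left(8 - 2\right)\right) - 338782127 = 12 \cdot 6 \left(209 + 12 \cdot 6\right) - 338782127 = 72 \left(209 + 72\right) - 338782127 = 72 \cdot 281 - 338782127 = 20232 - 338782127 = -338761895$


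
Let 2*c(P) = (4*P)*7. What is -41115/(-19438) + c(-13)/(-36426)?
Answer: 57738181/27232638 ≈ 2.1202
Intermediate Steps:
c(P) = 14*P (c(P) = ((4*P)*7)/2 = (28*P)/2 = 14*P)
-41115/(-19438) + c(-13)/(-36426) = -41115/(-19438) + (14*(-13))/(-36426) = -41115*(-1/19438) - 182*(-1/36426) = 41115/19438 + 7/1401 = 57738181/27232638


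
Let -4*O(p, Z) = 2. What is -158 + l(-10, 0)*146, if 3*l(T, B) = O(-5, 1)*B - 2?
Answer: -766/3 ≈ -255.33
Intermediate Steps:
O(p, Z) = -1/2 (O(p, Z) = -1/4*2 = -1/2)
l(T, B) = -2/3 - B/6 (l(T, B) = (-B/2 - 2)/3 = (-2 - B/2)/3 = -2/3 - B/6)
-158 + l(-10, 0)*146 = -158 + (-2/3 - 1/6*0)*146 = -158 + (-2/3 + 0)*146 = -158 - 2/3*146 = -158 - 292/3 = -766/3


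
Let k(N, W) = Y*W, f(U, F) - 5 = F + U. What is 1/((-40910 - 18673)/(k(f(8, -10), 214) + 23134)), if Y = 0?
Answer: -23134/59583 ≈ -0.38827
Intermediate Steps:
f(U, F) = 5 + F + U (f(U, F) = 5 + (F + U) = 5 + F + U)
k(N, W) = 0 (k(N, W) = 0*W = 0)
1/((-40910 - 18673)/(k(f(8, -10), 214) + 23134)) = 1/((-40910 - 18673)/(0 + 23134)) = 1/(-59583/23134) = -23134/59583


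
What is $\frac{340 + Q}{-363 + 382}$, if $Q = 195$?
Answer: $\frac{535}{19} \approx 28.158$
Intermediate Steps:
$\frac{340 + Q}{-363 + 382} = \frac{340 + 195}{-363 + 382} = \frac{535}{19}$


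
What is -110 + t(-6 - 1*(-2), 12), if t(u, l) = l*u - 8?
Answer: -166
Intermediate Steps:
t(u, l) = -8 + l*u
-110 + t(-6 - 1*(-2), 12) = -110 + (-8 + 12*(-6 - 1*(-2))) = -110 + (-8 + 12*(-6 + 2)) = -110 + (-8 + 12*(-4)) = -110 + (-8 - 48) = -110 - 56 = -166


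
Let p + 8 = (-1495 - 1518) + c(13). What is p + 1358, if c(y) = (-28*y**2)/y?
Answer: -2027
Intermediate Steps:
c(y) = -28*y
p = -3385 (p = -8 + ((-1495 - 1518) - 28*13) = -8 + (-3013 - 364) = -8 - 3377 = -3385)
p + 1358 = -3385 + 1358 = -2027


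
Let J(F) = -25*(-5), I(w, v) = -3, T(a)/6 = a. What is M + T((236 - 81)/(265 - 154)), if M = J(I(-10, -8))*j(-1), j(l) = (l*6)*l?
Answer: 28060/37 ≈ 758.38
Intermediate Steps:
T(a) = 6*a
J(F) = 125
j(l) = 6*l**2 (j(l) = (6*l)*l = 6*l**2)
M = 750 (M = 125*(6*(-1)**2) = 125*(6*1) = 125*6 = 750)
M + T((236 - 81)/(265 - 154)) = 750 + 6*((236 - 81)/(265 - 154)) = 750 + 6*(155/111) = 750 + 310/37 = 28060/37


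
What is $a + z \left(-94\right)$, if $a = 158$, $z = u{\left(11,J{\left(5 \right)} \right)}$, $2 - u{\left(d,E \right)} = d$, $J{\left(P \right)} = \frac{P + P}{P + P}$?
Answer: $1004$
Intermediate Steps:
$J{\left(P \right)} = 1$ ($J{\left(P \right)} = \frac{2 P}{2 P} = 2 P \frac{1}{2 P} = 1$)
$u{\left(d,E \right)} = 2 - d$
$z = -9$ ($z = 2 - 11 = -9$)
$a + z \left(-94\right) = 158 - -846 = 158 + 846 = 1004$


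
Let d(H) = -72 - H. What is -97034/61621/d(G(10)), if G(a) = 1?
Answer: 13862/642619 ≈ 0.021571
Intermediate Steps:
-97034/61621/d(G(10)) = -97034/61621/(-72 - 1*1) = -97034*(1/61621)/(-72 - 1) = -13862/(8803*(-73)) = -13862*(-1)/(8803*73) = -1*(-13862/642619) = 13862/642619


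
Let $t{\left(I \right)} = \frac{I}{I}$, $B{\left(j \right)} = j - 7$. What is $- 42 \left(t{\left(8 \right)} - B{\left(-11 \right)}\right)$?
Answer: $-798$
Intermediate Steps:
$B{\left(j \right)} = -7 + j$
$t{\left(I \right)} = 1$
$- 42 \left(t{\left(8 \right)} - B{\left(-11 \right)}\right) = - 42 \left(1 - \left(-7 - 11\right)\right) = - 42 \left(1 - -18\right) = - 42 \left(1 + 18\right) = \left(-42\right) 19 = -798$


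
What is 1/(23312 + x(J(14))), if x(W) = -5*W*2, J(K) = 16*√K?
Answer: 1457/33943184 + 5*√14/16971592 ≈ 4.4027e-5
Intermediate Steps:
x(W) = -10*W
1/(23312 + x(J(14))) = 1/(23312 - 160*√14)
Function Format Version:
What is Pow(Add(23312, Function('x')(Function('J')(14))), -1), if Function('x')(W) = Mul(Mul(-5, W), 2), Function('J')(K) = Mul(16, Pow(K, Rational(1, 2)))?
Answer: Add(Rational(1457, 33943184), Mul(Rational(5, 16971592), Pow(14, Rational(1, 2)))) ≈ 4.4027e-5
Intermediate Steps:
Function('x')(W) = Mul(-10, W)
Pow(Add(23312, Function('x')(Function('J')(14))), -1) = Pow(Add(23312, Mul(-10, Mul(16, Pow(14, Rational(1, 2))))), -1) = Pow(Add(23312, Mul(-160, Pow(14, Rational(1, 2)))), -1)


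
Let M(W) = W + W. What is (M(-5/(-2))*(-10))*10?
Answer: -500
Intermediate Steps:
M(W) = 2*W
(M(-5/(-2))*(-10))*10 = ((2*(-5/(-2)))*(-10))*10 = ((2*(-5*(-½)))*(-10))*10 = ((2*(5/2))*(-10))*10 = (5*(-10))*10 = -50*10 = -500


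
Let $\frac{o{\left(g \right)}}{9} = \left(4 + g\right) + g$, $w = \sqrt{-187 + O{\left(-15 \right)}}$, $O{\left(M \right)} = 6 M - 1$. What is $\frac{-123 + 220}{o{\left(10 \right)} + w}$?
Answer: $\frac{10476}{23467} - \frac{97 i \sqrt{278}}{46934} \approx 0.44641 - 0.034459 i$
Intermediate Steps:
$O{\left(M \right)} = -1 + 6 M$
$w = i \sqrt{278}$ ($w = \sqrt{-187 + \left(-1 + 6 \left(-15\right)\right)} = \sqrt{-187 - 91} = \sqrt{-278} = i \sqrt{278} \approx 16.673 i$)
$o{\left(g \right)} = 36 + 18 g$ ($o{\left(g \right)} = 9 \left(\left(4 + g\right) + g\right) = 9 \left(4 + 2 g\right) = 36 + 18 g$)
$\frac{-123 + 220}{o{\left(10 \right)} + w} = \frac{-123 + 220}{\left(36 + 18 \cdot 10\right) + i \sqrt{278}} = \frac{97}{\left(36 + 180\right) + i \sqrt{278}} = \frac{97}{216 + i \sqrt{278}}$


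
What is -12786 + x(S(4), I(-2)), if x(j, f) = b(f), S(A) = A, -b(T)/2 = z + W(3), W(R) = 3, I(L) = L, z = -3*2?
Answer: -12780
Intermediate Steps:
z = -6
b(T) = 6 (b(T) = -2*(-6 + 3) = -2*(-3) = 6)
x(j, f) = 6
-12786 + x(S(4), I(-2)) = -12786 + 6 = -12780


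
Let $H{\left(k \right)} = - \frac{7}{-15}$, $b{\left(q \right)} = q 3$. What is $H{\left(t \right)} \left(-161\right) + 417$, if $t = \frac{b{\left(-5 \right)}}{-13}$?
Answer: $\frac{5128}{15} \approx 341.87$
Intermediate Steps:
$b{\left(q \right)} = 3 q$
$t = \frac{15}{13}$ ($t = \frac{3 \left(-5\right)}{-13} = \left(-15\right) \left(- \frac{1}{13}\right) = \frac{15}{13} \approx 1.1538$)
$H{\left(k \right)} = \frac{7}{15}$ ($H{\left(k \right)} = \left(-7\right) \left(- \frac{1}{15}\right) = \frac{7}{15}$)
$H{\left(t \right)} \left(-161\right) + 417 = \frac{7}{15} \left(-161\right) + 417 = - \frac{1127}{15} + 417 = \frac{5128}{15}$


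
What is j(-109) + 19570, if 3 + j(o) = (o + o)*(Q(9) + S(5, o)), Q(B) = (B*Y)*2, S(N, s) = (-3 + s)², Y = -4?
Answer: -2699329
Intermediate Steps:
Q(B) = -8*B (Q(B) = (B*(-4))*2 = -4*B*2 = -8*B)
j(o) = -3 + 2*o*(-72 + (-3 + o)²) (j(o) = -3 + (o + o)*(-8*9 + (-3 + o)²) = -3 + (2*o)*(-72 + (-3 + o)²) = -3 + 2*o*(-72 + (-3 + o)²))
j(-109) + 19570 = (-3 - 144*(-109) + 2*(-109)*(-3 - 109)²) + 19570 = (-3 + 15696 + 2*(-109)*(-112)²) + 19570 = (-3 + 15696 + 2*(-109)*12544) + 19570 = (-3 + 15696 - 2734592) + 19570 = -2718899 + 19570 = -2699329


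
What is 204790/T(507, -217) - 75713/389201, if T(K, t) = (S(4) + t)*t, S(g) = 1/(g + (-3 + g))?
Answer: 190356273193/45775486414 ≈ 4.1585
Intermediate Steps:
S(g) = 1/(-3 + 2*g)
T(K, t) = t*(⅕ + t) (T(K, t) = (1/(-3 + 2*4) + t)*t = (1/(-3 + 8) + t)*t = (1/5 + t)*t = (⅕ + t)*t = t*(⅕ + t))
204790/T(507, -217) - 75713/389201 = 204790/((-217*(⅕ - 217))) - 75713/389201 = 204790/((-217*(-1084/5))) - 75713*1/389201 = 204790/(235228/5) - 75713/389201 = 204790*(5/235228) - 75713/389201 = 511975/117614 - 75713/389201 = 190356273193/45775486414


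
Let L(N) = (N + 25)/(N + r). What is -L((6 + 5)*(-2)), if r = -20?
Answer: 1/14 ≈ 0.071429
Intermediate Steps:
L(N) = (25 + N)/(-20 + N) (L(N) = (N + 25)/(N - 20) = (25 + N)/(-20 + N))
-L((6 + 5)*(-2)) = -(25 + (6 + 5)*(-2))/(-20 + (6 + 5)*(-2)) = -(25 + 11*(-2))/(-20 + 11*(-2)) = -(25 - 22)/(-20 - 22) = -3/(-42) = -(-1)*3/42 = -1*(-1/14) = 1/14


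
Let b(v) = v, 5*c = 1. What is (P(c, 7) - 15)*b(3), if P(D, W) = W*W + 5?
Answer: 117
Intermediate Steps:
c = 1/5 (c = (1/5)*1 = 1/5 ≈ 0.20000)
P(D, W) = 5 + W**2 (P(D, W) = W**2 + 5 = 5 + W**2)
(P(c, 7) - 15)*b(3) = ((5 + 7**2) - 15)*3 = ((5 + 49) - 15)*3 = (54 - 15)*3 = 39*3 = 117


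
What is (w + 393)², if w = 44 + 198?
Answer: 403225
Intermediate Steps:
w = 242
(w + 393)² = (242 + 393)² = 635² = 403225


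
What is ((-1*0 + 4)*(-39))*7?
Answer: -1092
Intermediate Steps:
((-1*0 + 4)*(-39))*7 = ((0 + 4)*(-39))*7 = (4*(-39))*7 = -156*7 = -1092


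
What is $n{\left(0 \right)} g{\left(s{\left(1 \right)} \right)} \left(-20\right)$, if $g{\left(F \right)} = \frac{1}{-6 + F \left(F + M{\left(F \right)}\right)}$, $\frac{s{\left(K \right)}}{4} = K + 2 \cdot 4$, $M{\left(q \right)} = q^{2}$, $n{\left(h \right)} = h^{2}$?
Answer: $0$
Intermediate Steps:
$s{\left(K \right)} = 32 + 4 K$ ($s{\left(K \right)} = 4 \left(K + 2 \cdot 4\right) = 4 \left(K + 8\right) = 4 \left(8 + K\right) = 32 + 4 K$)
$g{\left(F \right)} = \frac{1}{-6 + F \left(F + F^{2}\right)}$
$n{\left(0 \right)} g{\left(s{\left(1 \right)} \right)} \left(-20\right) = \frac{0^{2}}{-6 + \left(32 + 4 \cdot 1\right)^{2} + \left(32 + 4 \cdot 1\right)^{3}} \left(-20\right) = \frac{0}{-6 + \left(32 + 4\right)^{2} + \left(32 + 4\right)^{3}} \left(-20\right) = \frac{0}{-6 + 36^{2} + 36^{3}} \left(-20\right) = \frac{0}{-6 + 1296 + 46656} \left(-20\right) = \frac{0}{47946} \left(-20\right) = 0 \cdot \frac{1}{47946} \left(-20\right) = 0 \left(-20\right) = 0$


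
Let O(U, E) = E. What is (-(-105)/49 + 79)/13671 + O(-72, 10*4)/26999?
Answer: 391088/52729047 ≈ 0.0074169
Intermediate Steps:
(-(-105)/49 + 79)/13671 + O(-72, 10*4)/26999 = (-(-105)/49 + 79)/13671 + (10*4)/26999 = (-(-105)/49 + 79)*(1/13671) + 40*(1/26999) = (-1*(-15/7) + 79)*(1/13671) + 40/26999 = (15/7 + 79)*(1/13671) + 40/26999 = (568/7)*(1/13671) + 40/26999 = 568/95697 + 40/26999 = 391088/52729047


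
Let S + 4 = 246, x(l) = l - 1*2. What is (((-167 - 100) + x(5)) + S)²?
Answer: 484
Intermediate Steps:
x(l) = -2 + l (x(l) = l - 2 = -2 + l)
S = 242 (S = -4 + 246 = 242)
(((-167 - 100) + x(5)) + S)² = (((-167 - 100) + (-2 + 5)) + 242)² = ((-267 + 3) + 242)² = (-264 + 242)² = (-22)² = 484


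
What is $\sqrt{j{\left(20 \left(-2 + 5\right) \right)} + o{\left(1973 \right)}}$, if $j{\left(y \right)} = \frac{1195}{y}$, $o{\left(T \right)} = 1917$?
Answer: $\frac{\sqrt{69729}}{6} \approx 44.01$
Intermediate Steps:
$\sqrt{j{\left(20 \left(-2 + 5\right) \right)} + o{\left(1973 \right)}} = \sqrt{\frac{1195}{20 \left(-2 + 5\right)} + 1917} = \sqrt{\frac{1195}{20 \cdot 3} + 1917} = \sqrt{\frac{1195}{60} + 1917} = \sqrt{1195 \cdot \frac{1}{60} + 1917} = \sqrt{\frac{239}{12} + 1917} = \sqrt{\frac{23243}{12}} = \frac{\sqrt{69729}}{6}$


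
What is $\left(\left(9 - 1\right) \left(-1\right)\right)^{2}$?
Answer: $64$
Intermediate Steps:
$\left(\left(9 - 1\right) \left(-1\right)\right)^{2} = \left(8 \left(-1\right)\right)^{2} = \left(-8\right)^{2} = 64$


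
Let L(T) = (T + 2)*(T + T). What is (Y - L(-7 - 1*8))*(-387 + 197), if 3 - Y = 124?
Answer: 97090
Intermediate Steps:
L(T) = 2*T*(2 + T) (L(T) = (2 + T)*(2*T) = 2*T*(2 + T))
Y = -121 (Y = 3 - 1*124 = 3 - 124 = -121)
(Y - L(-7 - 1*8))*(-387 + 197) = (-121 - 2*(-7 - 1*8)*(2 + (-7 - 1*8)))*(-387 + 197) = (-121 - 2*(-7 - 8)*(2 + (-7 - 8)))*(-190) = (-121 - 2*(-15)*(2 - 15))*(-190) = (-121 - 2*(-15)*(-13))*(-190) = (-121 - 1*390)*(-190) = (-121 - 390)*(-190) = -511*(-190) = 97090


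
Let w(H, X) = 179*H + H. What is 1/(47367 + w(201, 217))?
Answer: 1/83547 ≈ 1.1969e-5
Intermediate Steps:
w(H, X) = 180*H
1/(47367 + w(201, 217)) = 1/(47367 + 180*201) = 1/(47367 + 36180) = 1/83547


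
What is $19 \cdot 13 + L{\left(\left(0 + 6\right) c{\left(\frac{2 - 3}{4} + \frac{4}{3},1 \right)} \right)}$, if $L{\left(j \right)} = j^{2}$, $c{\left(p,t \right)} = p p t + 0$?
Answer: $\frac{170833}{576} \approx 296.58$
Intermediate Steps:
$c{\left(p,t \right)} = t p^{2}$ ($c{\left(p,t \right)} = p^{2} t + 0 = t p^{2} + 0 = t p^{2}$)
$19 \cdot 13 + L{\left(\left(0 + 6\right) c{\left(\frac{2 - 3}{4} + \frac{4}{3},1 \right)} \right)} = 19 \cdot 13 + \left(\left(0 + 6\right) 1 \left(\frac{2 - 3}{4} + \frac{4}{3}\right)^{2}\right)^{2} = 247 + \left(6 \cdot 1 \left(\left(2 - 3\right) \frac{1}{4} + 4 \cdot \frac{1}{3}\right)^{2}\right)^{2} = 247 + \left(6 \cdot 1 \left(\left(-1\right) \frac{1}{4} + \frac{4}{3}\right)^{2}\right)^{2} = 247 + \left(6 \cdot 1 \left(- \frac{1}{4} + \frac{4}{3}\right)^{2}\right)^{2} = 247 + \left(6 \cdot 1 \left(\frac{13}{12}\right)^{2}\right)^{2} = 247 + \left(6 \cdot 1 \cdot \frac{169}{144}\right)^{2} = 247 + \left(6 \cdot \frac{169}{144}\right)^{2} = 247 + \left(\frac{169}{24}\right)^{2} = 247 + \frac{28561}{576} = \frac{170833}{576}$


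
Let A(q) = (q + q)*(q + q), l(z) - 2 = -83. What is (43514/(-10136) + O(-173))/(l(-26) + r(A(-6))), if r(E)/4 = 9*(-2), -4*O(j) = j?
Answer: -98717/387702 ≈ -0.25462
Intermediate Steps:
O(j) = -j/4
l(z) = -81 (l(z) = 2 - 83 = -81)
A(q) = 4*q² (A(q) = (2*q)*(2*q) = 4*q²)
r(E) = -72 (r(E) = 4*(9*(-2)) = 4*(-18) = -72)
(43514/(-10136) + O(-173))/(l(-26) + r(A(-6))) = (43514/(-10136) - ¼*(-173))/(-81 - 72) = (43514*(-1/10136) + 173/4)/(-153) = (-21757/5068 + 173/4)*(-1/153) = (98717/2534)*(-1/153) = -98717/387702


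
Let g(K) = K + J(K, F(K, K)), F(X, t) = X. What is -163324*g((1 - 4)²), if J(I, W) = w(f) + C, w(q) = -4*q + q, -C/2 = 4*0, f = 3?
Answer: 0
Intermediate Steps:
C = 0 (C = -8*0 = -2*0 = 0)
w(q) = -3*q
J(I, W) = -9 (J(I, W) = -3*3 + 0 = -9 + 0 = -9)
g(K) = -9 + K (g(K) = K - 9 = -9 + K)
-163324*g((1 - 4)²) = -163324*(-9 + (1 - 4)²) = -163324*(-9 + (-3)²) = -163324*(-9 + 9) = -163324*0 = 0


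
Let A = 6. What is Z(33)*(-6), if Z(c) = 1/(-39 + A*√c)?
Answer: 26/37 + 4*√33/37 ≈ 1.3237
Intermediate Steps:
Z(c) = 1/(-39 + 6*√c)
Z(33)*(-6) = (1/(3*(-13 + 2*√33)))*(-6) = -2/(-13 + 2*√33)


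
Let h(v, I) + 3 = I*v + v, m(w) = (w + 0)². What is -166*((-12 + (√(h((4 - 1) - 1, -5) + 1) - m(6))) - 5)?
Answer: 8798 - 166*I*√10 ≈ 8798.0 - 524.94*I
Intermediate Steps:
m(w) = w²
h(v, I) = -3 + v + I*v (h(v, I) = -3 + (I*v + v) = -3 + (v + I*v) = -3 + v + I*v)
-166*((-12 + (√(h((4 - 1) - 1, -5) + 1) - m(6))) - 5) = -166*((-12 + (√((-3 + ((4 - 1) - 1) - 5*((4 - 1) - 1)) + 1) - 1*6²)) - 5) = -166*((-12 + (√((-3 + (3 - 1) - 5*(3 - 1)) + 1) - 1*36)) - 5) = -166*((-12 + (√((-3 + 2 - 5*2) + 1) - 36)) - 5) = -166*((-12 + (√((-3 + 2 - 10) + 1) - 36)) - 5) = -166*((-12 + (√(-11 + 1) - 36)) - 5) = -166*((-12 + (√(-10) - 36)) - 5) = -166*((-12 + (I*√10 - 36)) - 5) = -166*((-12 + (-36 + I*√10)) - 5) = -166*((-48 + I*√10) - 5) = -166*(-53 + I*√10) = 8798 - 166*I*√10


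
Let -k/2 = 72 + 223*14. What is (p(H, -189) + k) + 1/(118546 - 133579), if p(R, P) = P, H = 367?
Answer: -98872042/15033 ≈ -6577.0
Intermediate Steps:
k = -6388 (k = -2*(72 + 223*14) = -2*(72 + 3122) = -2*3194 = -6388)
(p(H, -189) + k) + 1/(118546 - 133579) = (-189 - 6388) + 1/(118546 - 133579) = -6577 + 1/(-15033) = -6577 - 1/15033 = -98872042/15033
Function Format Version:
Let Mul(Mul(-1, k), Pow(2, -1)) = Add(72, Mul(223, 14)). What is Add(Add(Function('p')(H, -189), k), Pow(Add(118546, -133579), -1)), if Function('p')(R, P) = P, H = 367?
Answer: Rational(-98872042, 15033) ≈ -6577.0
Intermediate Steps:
k = -6388 (k = Mul(-2, Add(72, Mul(223, 14))) = Mul(-2, Add(72, 3122)) = Mul(-2, 3194) = -6388)
Add(Add(Function('p')(H, -189), k), Pow(Add(118546, -133579), -1)) = Add(Add(-189, -6388), Pow(Add(118546, -133579), -1)) = Add(-6577, Pow(-15033, -1)) = Add(-6577, Rational(-1, 15033)) = Rational(-98872042, 15033)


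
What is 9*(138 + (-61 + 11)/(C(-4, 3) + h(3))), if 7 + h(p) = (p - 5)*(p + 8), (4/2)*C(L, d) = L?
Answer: 38952/31 ≈ 1256.5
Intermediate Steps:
C(L, d) = L/2
h(p) = -7 + (-5 + p)*(8 + p) (h(p) = -7 + (p - 5)*(p + 8) = -7 + (-5 + p)*(8 + p))
9*(138 + (-61 + 11)/(C(-4, 3) + h(3))) = 9*(138 + (-61 + 11)/((½)*(-4) + (-47 + 3² + 3*3))) = 9*(138 - 50/(-2 + (-47 + 9 + 9))) = 9*(138 - 50/(-2 - 29)) = 9*(138 - 50/(-31)) = 9*(138 - 50*(-1/31)) = 9*(138 + 50/31) = 9*(4328/31) = 38952/31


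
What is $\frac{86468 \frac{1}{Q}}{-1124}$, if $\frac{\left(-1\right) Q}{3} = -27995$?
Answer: $- \frac{21617}{23599785} \approx -0.00091598$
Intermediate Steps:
$Q = 83985$ ($Q = \left(-3\right) \left(-27995\right) = 83985$)
$\frac{86468 \frac{1}{Q}}{-1124} = \frac{86468 \cdot \frac{1}{83985}}{-1124} = 86468 \cdot \frac{1}{83985} \left(- \frac{1}{1124}\right) = \frac{86468}{83985} \left(- \frac{1}{1124}\right) = - \frac{21617}{23599785}$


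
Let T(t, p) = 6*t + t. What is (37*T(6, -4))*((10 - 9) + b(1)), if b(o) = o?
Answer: 3108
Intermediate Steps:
T(t, p) = 7*t
(37*T(6, -4))*((10 - 9) + b(1)) = (37*(7*6))*((10 - 9) + 1) = (37*42)*(1 + 1) = 1554*2 = 3108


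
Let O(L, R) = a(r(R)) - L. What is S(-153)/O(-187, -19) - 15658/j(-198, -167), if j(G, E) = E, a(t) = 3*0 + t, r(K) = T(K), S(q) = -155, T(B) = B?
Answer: 2604659/28056 ≈ 92.838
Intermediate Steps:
r(K) = K
a(t) = t (a(t) = 0 + t = t)
O(L, R) = R - L
S(-153)/O(-187, -19) - 15658/j(-198, -167) = -155/(-19 - 1*(-187)) - 15658/(-167) = -155/(-19 + 187) - 15658*(-1/167) = -155/168 + 15658/167 = 2604659/28056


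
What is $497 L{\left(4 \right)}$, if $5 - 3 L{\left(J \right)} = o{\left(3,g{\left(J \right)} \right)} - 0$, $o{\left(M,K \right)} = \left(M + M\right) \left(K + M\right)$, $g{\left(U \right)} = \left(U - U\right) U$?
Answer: $- \frac{6461}{3} \approx -2153.7$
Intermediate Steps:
$g{\left(U \right)} = 0$ ($g{\left(U \right)} = 0 U = 0$)
$o{\left(M,K \right)} = 2 M \left(K + M\right)$
$L{\left(J \right)} = - \frac{13}{3}$ ($L{\left(J \right)} = \frac{5}{3} - \frac{2 \cdot 3 \left(0 + 3\right) - 0}{3} = \frac{5}{3} - \frac{2 \cdot 3 \cdot 3 + 0}{3} = \frac{5}{3} - \frac{18 + 0}{3} = \frac{5}{3} - 6 = - \frac{13}{3}$)
$497 L{\left(4 \right)} = 497 \left(- \frac{13}{3}\right) = - \frac{6461}{3}$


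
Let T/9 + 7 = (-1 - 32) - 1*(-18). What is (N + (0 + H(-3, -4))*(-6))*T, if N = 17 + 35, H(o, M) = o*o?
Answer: 396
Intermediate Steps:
H(o, M) = o²
T = -198 (T = -63 + 9*((-1 - 32) - 1*(-18)) = -63 + 9*(-33 + 18) = -63 + 9*(-15) = -63 - 135 = -198)
N = 52
(N + (0 + H(-3, -4))*(-6))*T = (52 + (0 + (-3)²)*(-6))*(-198) = (52 + (0 + 9)*(-6))*(-198) = (52 + 9*(-6))*(-198) = (52 - 54)*(-198) = -2*(-198) = 396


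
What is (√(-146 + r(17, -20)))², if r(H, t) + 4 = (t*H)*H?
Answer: -5930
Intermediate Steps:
r(H, t) = -4 + t*H² (r(H, t) = -4 + (t*H)*H = -4 + (H*t)*H = -4 + t*H²)
(√(-146 + r(17, -20)))² = (√(-146 + (-4 - 20*17²)))² = (√(-146 + (-4 - 20*289)))² = (√(-146 + (-4 - 5780)))² = (√(-146 - 5784))² = (√(-5930))² = (I*√5930)² = -5930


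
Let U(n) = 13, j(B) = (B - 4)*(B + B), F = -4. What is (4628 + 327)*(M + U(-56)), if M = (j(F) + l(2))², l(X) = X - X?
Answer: 20360095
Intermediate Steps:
l(X) = 0
j(B) = 2*B*(-4 + B) (j(B) = (-4 + B)*(2*B) = 2*B*(-4 + B))
M = 4096 (M = (2*(-4)*(-4 - 4) + 0)² = (2*(-4)*(-8) + 0)² = (64 + 0)² = 64² = 4096)
(4628 + 327)*(M + U(-56)) = (4628 + 327)*(4096 + 13) = 4955*4109 = 20360095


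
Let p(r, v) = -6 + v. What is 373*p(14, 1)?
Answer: -1865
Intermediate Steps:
373*p(14, 1) = 373*(-6 + 1) = 373*(-5) = -1865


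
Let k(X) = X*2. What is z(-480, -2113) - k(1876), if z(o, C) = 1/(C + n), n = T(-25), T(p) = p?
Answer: -8021777/2138 ≈ -3752.0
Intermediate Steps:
k(X) = 2*X
n = -25
z(o, C) = 1/(-25 + C) (z(o, C) = 1/(C - 25) = 1/(-25 + C))
z(-480, -2113) - k(1876) = 1/(-25 - 2113) - 2*1876 = 1/(-2138) - 1*3752 = -1/2138 - 3752 = -8021777/2138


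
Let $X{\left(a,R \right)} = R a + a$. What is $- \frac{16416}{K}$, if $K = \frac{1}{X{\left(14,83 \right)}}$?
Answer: $-19305216$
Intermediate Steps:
$X{\left(a,R \right)} = a + R a$
$K = \frac{1}{1176}$ ($K = \frac{1}{14 \left(1 + 83\right)} = \frac{1}{14 \cdot 84} = \frac{1}{1176} \approx 0.00085034$)
$- \frac{16416}{K} = - 16416 \frac{1}{\frac{1}{1176}} = \left(-16416\right) 1176 = -19305216$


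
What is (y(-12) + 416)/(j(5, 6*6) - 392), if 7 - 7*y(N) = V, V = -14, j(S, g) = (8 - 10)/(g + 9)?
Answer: -18855/17642 ≈ -1.0688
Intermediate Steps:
j(S, g) = -2/(9 + g)
y(N) = 3 (y(N) = 1 - 1/7*(-14) = 1 + 2 = 3)
(y(-12) + 416)/(j(5, 6*6) - 392) = (3 + 416)/(-2/(9 + 6*6) - 392) = 419/(-2/(9 + 36) - 392) = 419/(-2/45 - 392) = 419/(-17642/45) = 419*(-45/17642) = -18855/17642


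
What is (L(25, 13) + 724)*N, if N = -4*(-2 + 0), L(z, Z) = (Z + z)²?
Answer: 17344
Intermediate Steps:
N = 8 (N = -4*(-2) = 8)
(L(25, 13) + 724)*N = ((13 + 25)² + 724)*8 = (38² + 724)*8 = (1444 + 724)*8 = 2168*8 = 17344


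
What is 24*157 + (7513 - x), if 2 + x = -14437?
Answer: 25720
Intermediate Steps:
x = -14439 (x = -2 - 14437 = -14439)
24*157 + (7513 - x) = 24*157 + (7513 - 1*(-14439)) = 3768 + (7513 + 14439) = 3768 + 21952 = 25720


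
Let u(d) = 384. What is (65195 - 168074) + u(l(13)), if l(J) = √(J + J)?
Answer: -102495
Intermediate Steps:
l(J) = √2*√J (l(J) = √(2*J) = √2*√J)
(65195 - 168074) + u(l(13)) = (65195 - 168074) + 384 = -102879 + 384 = -102495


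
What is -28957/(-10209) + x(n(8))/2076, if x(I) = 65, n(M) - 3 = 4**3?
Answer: 20259439/7064628 ≈ 2.8677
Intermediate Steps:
n(M) = 67 (n(M) = 3 + 4**3 = 3 + 64 = 67)
-28957/(-10209) + x(n(8))/2076 = -28957/(-10209) + 65/2076 = -28957*(-1/10209) + 65*(1/2076) = 28957/10209 + 65/2076 = 20259439/7064628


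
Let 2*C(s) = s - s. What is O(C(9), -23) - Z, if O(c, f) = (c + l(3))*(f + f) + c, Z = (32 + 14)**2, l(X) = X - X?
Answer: -2116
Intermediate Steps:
l(X) = 0
Z = 2116 (Z = 46**2 = 2116)
C(s) = 0 (C(s) = (s - s)/2 = (1/2)*0 = 0)
O(c, f) = c + 2*c*f (O(c, f) = (c + 0)*(f + f) + c = c*(2*f) + c = 2*c*f + c = c + 2*c*f)
O(C(9), -23) - Z = 0*(1 + 2*(-23)) - 1*2116 = 0*(1 - 46) - 2116 = 0*(-45) - 2116 = 0 - 2116 = -2116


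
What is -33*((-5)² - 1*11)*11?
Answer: -5082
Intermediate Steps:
-33*((-5)² - 1*11)*11 = -33*(25 - 11)*11 = -33*14*11 = -462*11 = -5082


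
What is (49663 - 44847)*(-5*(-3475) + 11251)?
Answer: 137862816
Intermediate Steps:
(49663 - 44847)*(-5*(-3475) + 11251) = 4816*(17375 + 11251) = 4816*28626 = 137862816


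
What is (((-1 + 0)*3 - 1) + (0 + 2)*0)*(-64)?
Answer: 256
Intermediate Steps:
(((-1 + 0)*3 - 1) + (0 + 2)*0)*(-64) = ((-1*3 - 1) + 2*0)*(-64) = ((-3 - 1) + 0)*(-64) = (-4 + 0)*(-64) = -4*(-64) = 256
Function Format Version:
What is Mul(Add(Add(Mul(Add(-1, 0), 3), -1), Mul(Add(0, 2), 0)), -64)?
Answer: 256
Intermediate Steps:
Mul(Add(Add(Mul(Add(-1, 0), 3), -1), Mul(Add(0, 2), 0)), -64) = Mul(Add(Add(Mul(-1, 3), -1), Mul(2, 0)), -64) = Mul(Add(Add(-3, -1), 0), -64) = Mul(Add(-4, 0), -64) = Mul(-4, -64) = 256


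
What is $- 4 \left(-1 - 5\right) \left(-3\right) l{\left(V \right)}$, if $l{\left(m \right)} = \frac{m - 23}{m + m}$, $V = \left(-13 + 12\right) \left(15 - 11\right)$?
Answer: $-243$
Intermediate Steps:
$V = -4$ ($V = \left(-1\right) 4 = -4$)
$l{\left(m \right)} = \frac{-23 + m}{2 m}$
$- 4 \left(-1 - 5\right) \left(-3\right) l{\left(V \right)} = - 4 \left(-1 - 5\right) \left(-3\right) \frac{-23 - 4}{2 \left(-4\right)} = - 4 \left(-1 - 5\right) \left(-3\right) \frac{1}{2} \left(- \frac{1}{4}\right) \left(-27\right) = \left(-4\right) \left(-6\right) \left(-3\right) \frac{27}{8} = 24 \left(-3\right) \frac{27}{8} = \left(-72\right) \frac{27}{8} = -243$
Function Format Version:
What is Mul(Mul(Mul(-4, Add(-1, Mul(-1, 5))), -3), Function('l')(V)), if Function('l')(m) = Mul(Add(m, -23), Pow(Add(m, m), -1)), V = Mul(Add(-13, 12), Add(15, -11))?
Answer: -243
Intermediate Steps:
V = -4 (V = Mul(-1, 4) = -4)
Function('l')(m) = Mul(Rational(1, 2), Pow(m, -1), Add(-23, m)) (Function('l')(m) = Mul(Add(-23, m), Pow(Mul(2, m), -1)) = Mul(Add(-23, m), Mul(Rational(1, 2), Pow(m, -1))) = Mul(Rational(1, 2), Pow(m, -1), Add(-23, m)))
Mul(Mul(Mul(-4, Add(-1, Mul(-1, 5))), -3), Function('l')(V)) = Mul(Mul(Mul(-4, Add(-1, Mul(-1, 5))), -3), Mul(Rational(1, 2), Pow(-4, -1), Add(-23, -4))) = Mul(Mul(Mul(-4, Add(-1, -5)), -3), Mul(Rational(1, 2), Rational(-1, 4), -27)) = Mul(Mul(Mul(-4, -6), -3), Rational(27, 8)) = Mul(Mul(24, -3), Rational(27, 8)) = Mul(-72, Rational(27, 8)) = -243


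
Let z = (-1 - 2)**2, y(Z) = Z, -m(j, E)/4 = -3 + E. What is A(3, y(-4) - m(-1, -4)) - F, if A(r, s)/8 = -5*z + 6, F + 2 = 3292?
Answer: -3602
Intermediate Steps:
m(j, E) = 12 - 4*E (m(j, E) = -4*(-3 + E) = 12 - 4*E)
F = 3290 (F = -2 + 3292 = 3290)
z = 9 (z = (-3)**2 = 9)
A(r, s) = -312 (A(r, s) = 8*(-5*9 + 6) = 8*(-45 + 6) = 8*(-39) = -312)
A(3, y(-4) - m(-1, -4)) - F = -312 - 1*3290 = -312 - 3290 = -3602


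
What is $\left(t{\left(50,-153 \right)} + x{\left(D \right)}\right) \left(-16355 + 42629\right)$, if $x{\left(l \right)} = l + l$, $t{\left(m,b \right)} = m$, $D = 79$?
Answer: $5464992$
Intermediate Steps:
$x{\left(l \right)} = 2 l$
$\left(t{\left(50,-153 \right)} + x{\left(D \right)}\right) \left(-16355 + 42629\right) = \left(50 + 2 \cdot 79\right) \left(-16355 + 42629\right) = \left(50 + 158\right) 26274 = 208 \cdot 26274 = 5464992$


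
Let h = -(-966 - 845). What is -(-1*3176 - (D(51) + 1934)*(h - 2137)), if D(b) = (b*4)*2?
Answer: -760316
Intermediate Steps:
h = 1811 (h = -1*(-1811) = 1811)
D(b) = 8*b (D(b) = (4*b)*2 = 8*b)
-(-1*3176 - (D(51) + 1934)*(h - 2137)) = -(-1*3176 - (8*51 + 1934)*(1811 - 2137)) = -(-3176 - (408 + 1934)*(-326)) = -(-3176 - 2342*(-326)) = -(-3176 - 1*(-763492)) = -(-3176 + 763492) = -1*760316 = -760316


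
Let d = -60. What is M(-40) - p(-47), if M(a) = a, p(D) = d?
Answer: 20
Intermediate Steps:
p(D) = -60
M(-40) - p(-47) = -40 - 1*(-60) = -40 + 60 = 20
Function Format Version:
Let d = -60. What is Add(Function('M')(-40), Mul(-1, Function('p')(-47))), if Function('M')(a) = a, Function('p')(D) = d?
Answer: 20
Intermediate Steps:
Function('p')(D) = -60
Add(Function('M')(-40), Mul(-1, Function('p')(-47))) = Add(-40, Mul(-1, -60)) = Add(-40, 60) = 20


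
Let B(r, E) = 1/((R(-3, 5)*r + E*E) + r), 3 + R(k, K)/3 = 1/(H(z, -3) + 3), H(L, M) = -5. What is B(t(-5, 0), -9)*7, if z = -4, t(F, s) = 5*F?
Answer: 2/91 ≈ 0.021978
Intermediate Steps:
R(k, K) = -21/2 (R(k, K) = -9 + 3/(-5 + 3) = -9 + 3/(-2) = -9 + 3*(-½) = -9 - 3/2 = -21/2)
B(r, E) = 1/(E² - 19*r/2) (B(r, E) = 1/((-21*r/2 + E*E) + r) = 1/((-21*r/2 + E²) + r) = 1/((E² - 21*r/2) + r) = 1/(E² - 19*r/2))
B(t(-5, 0), -9)*7 = (2/(-95*(-5) + 2*(-9)²))*7 = (2/(-19*(-25) + 2*81))*7 = (2/(475 + 162))*7 = (2/637)*7 = 2/91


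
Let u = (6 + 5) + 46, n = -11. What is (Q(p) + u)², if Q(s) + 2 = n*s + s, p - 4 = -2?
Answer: 1225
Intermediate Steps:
p = 2 (p = 4 - 2 = 2)
Q(s) = -2 - 10*s (Q(s) = -2 + (-11*s + s) = -2 - 10*s)
u = 57 (u = 11 + 46 = 57)
(Q(p) + u)² = ((-2 - 10*2) + 57)² = ((-2 - 20) + 57)² = (-22 + 57)² = 35² = 1225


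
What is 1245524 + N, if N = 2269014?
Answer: 3514538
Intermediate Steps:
1245524 + N = 1245524 + 2269014 = 3514538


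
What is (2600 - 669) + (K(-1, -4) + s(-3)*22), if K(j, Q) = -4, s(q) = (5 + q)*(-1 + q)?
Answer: 1751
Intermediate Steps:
s(q) = (-1 + q)*(5 + q)
(2600 - 669) + (K(-1, -4) + s(-3)*22) = (2600 - 669) + (-4 + (-5 + (-3)**2 + 4*(-3))*22) = 1931 + (-4 + (-5 + 9 - 12)*22) = 1931 + (-4 - 8*22) = 1931 + (-4 - 176) = 1931 - 180 = 1751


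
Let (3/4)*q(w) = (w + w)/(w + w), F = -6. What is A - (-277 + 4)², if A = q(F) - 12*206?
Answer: -230999/3 ≈ -77000.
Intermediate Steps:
q(w) = 4/3 (q(w) = 4*((w + w)/(w + w))/3 = 4*((2*w)/((2*w)))/3 = 4*((2*w)*(1/(2*w)))/3 = (4/3)*1 = 4/3)
A = -7412/3 (A = 4/3 - 12*206 = 4/3 - 2472 = -7412/3 ≈ -2470.7)
A - (-277 + 4)² = -7412/3 - (-277 + 4)² = -7412/3 - 1*(-273)² = -7412/3 - 1*74529 = -7412/3 - 74529 = -230999/3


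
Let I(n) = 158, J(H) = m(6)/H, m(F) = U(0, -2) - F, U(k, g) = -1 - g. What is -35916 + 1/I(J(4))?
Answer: -5674727/158 ≈ -35916.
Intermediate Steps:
m(F) = 1 - F (m(F) = (-1 - 1*(-2)) - F = (-1 + 2) - F = 1 - F)
J(H) = -5/H (J(H) = (1 - 1*6)/H = (1 - 6)/H = -5/H)
-35916 + 1/I(J(4)) = -35916 + 1/158 = -5674727/158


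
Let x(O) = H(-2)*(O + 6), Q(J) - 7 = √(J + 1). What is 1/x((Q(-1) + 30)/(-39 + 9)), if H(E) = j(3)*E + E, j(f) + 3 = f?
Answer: -15/143 ≈ -0.10490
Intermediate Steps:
Q(J) = 7 + √(1 + J) (Q(J) = 7 + √(J + 1) = 7 + √(1 + J))
j(f) = -3 + f
H(E) = E (H(E) = (-3 + 3)*E + E = 0*E + E = 0 + E = E)
x(O) = -12 - 2*O (x(O) = -2*(O + 6) = -2*(6 + O) = -12 - 2*O)
1/x((Q(-1) + 30)/(-39 + 9)) = 1/(-12 - 2*((7 + √(1 - 1)) + 30)/(-39 + 9)) = 1/(-12 - 2*((7 + √0) + 30)/(-30)) = 1/(-12 - 2*((7 + 0) + 30)*(-1)/30) = 1/(-12 - 2*(7 + 30)*(-1)/30) = 1/(-12 - 74*(-1)/30) = 1/(-12 - 2*(-37/30)) = 1/(-12 + 37/15) = 1/(-143/15) = -15/143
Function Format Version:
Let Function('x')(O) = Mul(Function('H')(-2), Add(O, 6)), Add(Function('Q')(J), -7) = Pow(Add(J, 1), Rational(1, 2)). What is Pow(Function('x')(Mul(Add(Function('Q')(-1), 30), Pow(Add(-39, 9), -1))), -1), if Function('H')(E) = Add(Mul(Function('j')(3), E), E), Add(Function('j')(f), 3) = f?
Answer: Rational(-15, 143) ≈ -0.10490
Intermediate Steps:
Function('Q')(J) = Add(7, Pow(Add(1, J), Rational(1, 2))) (Function('Q')(J) = Add(7, Pow(Add(J, 1), Rational(1, 2))) = Add(7, Pow(Add(1, J), Rational(1, 2))))
Function('j')(f) = Add(-3, f)
Function('H')(E) = E (Function('H')(E) = Add(Mul(Add(-3, 3), E), E) = Add(Mul(0, E), E) = Add(0, E) = E)
Function('x')(O) = Add(-12, Mul(-2, O)) (Function('x')(O) = Mul(-2, Add(O, 6)) = Mul(-2, Add(6, O)) = Add(-12, Mul(-2, O)))
Pow(Function('x')(Mul(Add(Function('Q')(-1), 30), Pow(Add(-39, 9), -1))), -1) = Pow(Add(-12, Mul(-2, Mul(Add(Add(7, Pow(Add(1, -1), Rational(1, 2))), 30), Pow(Add(-39, 9), -1)))), -1) = Pow(Add(-12, Mul(-2, Mul(Add(Add(7, Pow(0, Rational(1, 2))), 30), Pow(-30, -1)))), -1) = Pow(Add(-12, Mul(-2, Mul(Add(Add(7, 0), 30), Rational(-1, 30)))), -1) = Pow(Add(-12, Mul(-2, Mul(Add(7, 30), Rational(-1, 30)))), -1) = Pow(Add(-12, Mul(-2, Mul(37, Rational(-1, 30)))), -1) = Pow(Add(-12, Mul(-2, Rational(-37, 30))), -1) = Pow(Add(-12, Rational(37, 15)), -1) = Pow(Rational(-143, 15), -1) = Rational(-15, 143)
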